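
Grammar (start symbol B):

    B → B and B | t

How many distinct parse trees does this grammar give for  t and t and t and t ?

Parse trees for t and t and t and t:
  [B [B t] and [B [B t] and [B [B t] and [B t]]]]
  [B [B t] and [B [B [B t] and [B t]] and [B t]]]
  [B [B [B t] and [B t]] and [B [B t] and [B t]]]
  [B [B [B t] and [B [B t] and [B t]]] and [B t]]
  [B [B [B [B t] and [B t]] and [B t]] and [B t]]

5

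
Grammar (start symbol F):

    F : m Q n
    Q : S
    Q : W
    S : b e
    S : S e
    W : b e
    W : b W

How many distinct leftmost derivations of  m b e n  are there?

Parse trees for m b e n:
  [F m [Q [S b e]] n]
  [F m [Q [W b e]] n]

2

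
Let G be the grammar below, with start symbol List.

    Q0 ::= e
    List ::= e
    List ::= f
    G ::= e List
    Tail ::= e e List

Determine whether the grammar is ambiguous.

Unambiguous

(Tail, Q0, G are unreachable from List, so their rules don't affect L(List).) Restricted to the reachable nonterminals, every rule has the form A → t or A → t B, and no two rules for the same A share a first terminal. The grammar encodes a DFA — one run per string.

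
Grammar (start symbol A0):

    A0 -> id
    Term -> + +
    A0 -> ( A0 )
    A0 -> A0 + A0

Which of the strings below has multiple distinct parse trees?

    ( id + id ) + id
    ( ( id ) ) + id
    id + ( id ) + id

( id + id ) + id: 1 tree
( ( id ) ) + id: 1 tree
id + ( id ) + id: 2 trees

id + ( id ) + id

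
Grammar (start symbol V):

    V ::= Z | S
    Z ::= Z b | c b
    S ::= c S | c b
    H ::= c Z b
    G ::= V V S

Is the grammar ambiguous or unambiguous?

Witness: c b

Derivation 1: V ⇒ Z ⇒ c b
Derivation 2: V ⇒ S ⇒ c b

Two distinct leftmost derivations for the same string.

Ambiguous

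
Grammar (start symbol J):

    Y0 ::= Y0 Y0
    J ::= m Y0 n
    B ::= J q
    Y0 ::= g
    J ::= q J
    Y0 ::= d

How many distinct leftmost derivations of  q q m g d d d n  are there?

Parse trees for q q m g d d d n:
  [J q [J q [J m [Y0 [Y0 g] [Y0 [Y0 d] [Y0 [Y0 d] [Y0 d]]]] n]]]
  [J q [J q [J m [Y0 [Y0 g] [Y0 [Y0 [Y0 d] [Y0 d]] [Y0 d]]] n]]]
  [J q [J q [J m [Y0 [Y0 [Y0 g] [Y0 d]] [Y0 [Y0 d] [Y0 d]]] n]]]
  [J q [J q [J m [Y0 [Y0 [Y0 g] [Y0 [Y0 d] [Y0 d]]] [Y0 d]] n]]]
  [J q [J q [J m [Y0 [Y0 [Y0 [Y0 g] [Y0 d]] [Y0 d]] [Y0 d]] n]]]

5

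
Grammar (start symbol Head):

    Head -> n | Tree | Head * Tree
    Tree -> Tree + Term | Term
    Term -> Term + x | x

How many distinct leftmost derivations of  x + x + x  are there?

Parse trees for x + x + x:
  [Head [Tree [Tree [Term x]] + [Term [Term x] + x]]]
  [Head [Tree [Tree [Tree [Term x]] + [Term x]] + [Term x]]]
  [Head [Tree [Tree [Term [Term x] + x]] + [Term x]]]
  [Head [Tree [Term [Term [Term x] + x] + x]]]

4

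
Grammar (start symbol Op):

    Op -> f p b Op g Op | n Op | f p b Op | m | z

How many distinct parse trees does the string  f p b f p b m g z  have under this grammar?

Parse trees for f p b f p b m g z:
  [Op f p b [Op f p b [Op m]] g [Op z]]
  [Op f p b [Op f p b [Op m] g [Op z]]]

2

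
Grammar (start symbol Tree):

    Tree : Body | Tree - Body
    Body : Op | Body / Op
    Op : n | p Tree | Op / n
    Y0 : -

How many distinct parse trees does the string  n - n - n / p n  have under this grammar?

Parse trees for n - n - n / p n:
  [Tree [Tree [Tree [Body [Op n]]] - [Body [Op n]]] - [Body [Body [Op n]] / [Op p [Tree [Body [Op n]]]]]]

1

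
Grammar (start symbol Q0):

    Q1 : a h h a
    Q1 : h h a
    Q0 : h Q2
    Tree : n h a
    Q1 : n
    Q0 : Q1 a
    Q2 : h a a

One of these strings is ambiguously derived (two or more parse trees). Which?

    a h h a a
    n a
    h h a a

h h a a

a h h a a: 1 tree
n a: 1 tree
h h a a: 2 trees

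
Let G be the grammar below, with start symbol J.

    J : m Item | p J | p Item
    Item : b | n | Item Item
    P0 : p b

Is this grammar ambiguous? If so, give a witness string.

Ambiguous

Witness: m b b b

Derivation 1: J ⇒ m Item ⇒ m Item Item ⇒ m b Item ⇒ m b Item Item ⇒ m b b Item ⇒ m b b b
Derivation 2: J ⇒ m Item ⇒ m Item Item ⇒ m Item Item Item ⇒ m b Item Item ⇒ m b b Item ⇒ m b b b

Two distinct leftmost derivations for the same string.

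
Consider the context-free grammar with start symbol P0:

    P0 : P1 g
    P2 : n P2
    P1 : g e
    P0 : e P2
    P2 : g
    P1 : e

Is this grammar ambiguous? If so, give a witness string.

Ambiguous

Witness: e g

Derivation 1: P0 ⇒ P1 g ⇒ e g
Derivation 2: P0 ⇒ e P2 ⇒ e g

Two distinct leftmost derivations for the same string.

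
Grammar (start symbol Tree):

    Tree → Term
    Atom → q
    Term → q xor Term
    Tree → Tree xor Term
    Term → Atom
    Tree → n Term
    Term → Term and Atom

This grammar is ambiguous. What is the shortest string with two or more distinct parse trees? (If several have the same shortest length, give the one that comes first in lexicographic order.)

length 1: no string has ≥2 trees
length 2: no string has ≥2 trees
length 3: q xor q has 2 parse trees

Two derivations of q xor q:
  Tree ⇒ Term ⇒ q xor Term ⇒ q xor Atom ⇒ q xor q
  Tree ⇒ Tree xor Term ⇒ Term xor Term ⇒ Atom xor Term ⇒ q xor Term ⇒ q xor Atom ⇒ q xor q

q xor q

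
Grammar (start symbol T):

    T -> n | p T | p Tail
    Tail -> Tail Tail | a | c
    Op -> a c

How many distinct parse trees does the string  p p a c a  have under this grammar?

2

Parse trees for p p a c a:
  [T p [T p [Tail [Tail a] [Tail [Tail c] [Tail a]]]]]
  [T p [T p [Tail [Tail [Tail a] [Tail c]] [Tail a]]]]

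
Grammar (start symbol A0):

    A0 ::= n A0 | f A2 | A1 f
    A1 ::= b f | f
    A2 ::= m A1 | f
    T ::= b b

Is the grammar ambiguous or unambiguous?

Witness: f f

Derivation 1: A0 ⇒ f A2 ⇒ f f
Derivation 2: A0 ⇒ A1 f ⇒ f f

Two distinct leftmost derivations for the same string.

Ambiguous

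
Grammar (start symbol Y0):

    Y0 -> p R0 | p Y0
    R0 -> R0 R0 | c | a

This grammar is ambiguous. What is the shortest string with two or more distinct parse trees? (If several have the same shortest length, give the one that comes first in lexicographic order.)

length 2: no string has ≥2 trees
length 3: no string has ≥2 trees
length 4: p a a a has 2 parse trees

Two derivations of p a a a:
  Y0 ⇒ p R0 ⇒ p R0 R0 ⇒ p R0 R0 R0 ⇒ p a R0 R0 ⇒ p a a R0 ⇒ p a a a
  Y0 ⇒ p R0 ⇒ p R0 R0 ⇒ p a R0 ⇒ p a R0 R0 ⇒ p a a R0 ⇒ p a a a

p a a a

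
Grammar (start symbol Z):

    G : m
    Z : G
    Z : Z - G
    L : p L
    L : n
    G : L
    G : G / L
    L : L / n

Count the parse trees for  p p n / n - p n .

Parse trees for p p n / n - p n:
  [Z [Z [G [L p [L p [L [L n] / n]]]]] - [G [L p [L n]]]]
  [Z [Z [G [L p [L [L p [L n]] / n]]]] - [G [L p [L n]]]]
  [Z [Z [G [L [L p [L p [L n]]] / n]]] - [G [L p [L n]]]]
  [Z [Z [G [G [L p [L p [L n]]]] / [L n]]] - [G [L p [L n]]]]

4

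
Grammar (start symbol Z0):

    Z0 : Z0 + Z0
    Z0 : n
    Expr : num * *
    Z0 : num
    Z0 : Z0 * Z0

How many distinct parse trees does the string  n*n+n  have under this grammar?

2

Parse trees for n*n+n:
  [Z0 [Z0 [Z0 n] * [Z0 n]] + [Z0 n]]
  [Z0 [Z0 n] * [Z0 [Z0 n] + [Z0 n]]]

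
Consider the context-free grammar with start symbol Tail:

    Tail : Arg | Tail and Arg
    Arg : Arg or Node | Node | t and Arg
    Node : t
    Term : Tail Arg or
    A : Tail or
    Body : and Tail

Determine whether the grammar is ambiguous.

Witness: t and t

Derivation 1: Tail ⇒ Arg ⇒ t and Arg ⇒ t and Node ⇒ t and t
Derivation 2: Tail ⇒ Tail and Arg ⇒ Arg and Arg ⇒ Node and Arg ⇒ t and Arg ⇒ t and Node ⇒ t and t

Two distinct leftmost derivations for the same string.

Ambiguous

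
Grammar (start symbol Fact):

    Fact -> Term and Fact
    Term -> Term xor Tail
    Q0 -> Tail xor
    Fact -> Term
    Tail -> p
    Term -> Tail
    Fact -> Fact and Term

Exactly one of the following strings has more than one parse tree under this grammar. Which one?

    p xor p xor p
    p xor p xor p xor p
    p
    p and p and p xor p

p and p and p xor p

p xor p xor p: 1 tree
p xor p xor p xor p: 1 tree
p: 1 tree
p and p and p xor p: 4 trees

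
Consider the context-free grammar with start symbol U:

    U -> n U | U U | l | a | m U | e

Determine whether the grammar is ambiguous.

Witness: a a a

Derivation 1: U ⇒ U U ⇒ U U U ⇒ a U U ⇒ a a U ⇒ a a a
Derivation 2: U ⇒ U U ⇒ a U ⇒ a U U ⇒ a a U ⇒ a a a

Two distinct leftmost derivations for the same string.

Ambiguous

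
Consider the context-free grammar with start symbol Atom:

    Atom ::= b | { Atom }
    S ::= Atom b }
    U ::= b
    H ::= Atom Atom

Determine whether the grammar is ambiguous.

(S, U, H are unreachable from Atom, so their rules don't affect L(Atom).) Each string is a nest of matched brackets around a single atom. An opening bracket forces the recursive rule; an atom forces the base rule.

Unambiguous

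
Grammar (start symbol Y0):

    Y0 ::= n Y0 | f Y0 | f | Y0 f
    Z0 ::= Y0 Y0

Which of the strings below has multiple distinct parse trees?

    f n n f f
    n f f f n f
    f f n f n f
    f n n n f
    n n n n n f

f n n f f

f n n f f: 5 trees
n f f f n f: 1 tree
f f n f n f: 1 tree
f n n n f: 1 tree
n n n n n f: 1 tree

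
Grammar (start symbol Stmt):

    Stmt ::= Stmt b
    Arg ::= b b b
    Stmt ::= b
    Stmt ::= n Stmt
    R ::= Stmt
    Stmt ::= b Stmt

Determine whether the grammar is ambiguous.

Witness: b b

Derivation 1: Stmt ⇒ Stmt b ⇒ b b
Derivation 2: Stmt ⇒ b Stmt ⇒ b b

Two distinct leftmost derivations for the same string.

Ambiguous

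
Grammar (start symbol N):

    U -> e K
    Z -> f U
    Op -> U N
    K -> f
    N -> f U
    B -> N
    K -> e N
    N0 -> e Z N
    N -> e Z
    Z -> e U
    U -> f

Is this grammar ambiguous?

Unambiguous

(B, Op, N0 are unreachable from N, so their rules don't affect L(N).) The reachable rules are right-linear with at most one rule per (nonterminal, next-terminal) pair. Each input token forces the next rule, so parsing is deterministic.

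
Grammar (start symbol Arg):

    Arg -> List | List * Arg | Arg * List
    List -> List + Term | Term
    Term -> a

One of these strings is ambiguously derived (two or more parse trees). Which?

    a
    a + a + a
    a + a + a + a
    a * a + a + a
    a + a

a * a + a + a

a: 1 tree
a + a + a: 1 tree
a + a + a + a: 1 tree
a * a + a + a: 2 trees
a + a: 1 tree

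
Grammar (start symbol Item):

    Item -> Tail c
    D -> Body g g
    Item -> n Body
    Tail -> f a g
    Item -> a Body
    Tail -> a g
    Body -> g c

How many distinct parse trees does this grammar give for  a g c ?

2

Parse trees for a g c:
  [Item [Tail a g] c]
  [Item a [Body g c]]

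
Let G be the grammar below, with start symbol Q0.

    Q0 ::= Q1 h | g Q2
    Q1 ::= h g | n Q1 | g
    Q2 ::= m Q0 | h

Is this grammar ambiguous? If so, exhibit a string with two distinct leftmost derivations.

Ambiguous

Witness: g h

Derivation 1: Q0 ⇒ Q1 h ⇒ g h
Derivation 2: Q0 ⇒ g Q2 ⇒ g h

Two distinct leftmost derivations for the same string.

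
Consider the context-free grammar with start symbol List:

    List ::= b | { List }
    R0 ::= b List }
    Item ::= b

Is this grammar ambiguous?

Unambiguous

Only List is reachable from List; ignoring the rest: L(List) is { openⁿ atom closeⁿ : n ≥ 0 }. The bracket depth fixes n, and the derivation is forced at every step.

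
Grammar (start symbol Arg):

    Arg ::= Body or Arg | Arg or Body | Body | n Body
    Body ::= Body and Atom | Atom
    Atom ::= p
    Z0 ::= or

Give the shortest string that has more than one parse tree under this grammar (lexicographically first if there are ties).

length 1: no string has ≥2 trees
length 2: no string has ≥2 trees
length 3: p or p has 2 parse trees

Two derivations of p or p:
  Arg ⇒ Body or Arg ⇒ Atom or Arg ⇒ p or Arg ⇒ p or Body ⇒ p or Atom ⇒ p or p
  Arg ⇒ Arg or Body ⇒ Body or Body ⇒ Atom or Body ⇒ p or Body ⇒ p or Atom ⇒ p or p

p or p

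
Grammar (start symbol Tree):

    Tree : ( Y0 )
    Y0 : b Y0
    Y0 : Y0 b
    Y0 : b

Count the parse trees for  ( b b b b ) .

Parse trees for ( b b b b ):
  [Tree ( [Y0 b [Y0 b [Y0 b [Y0 b]]]] )]
  [Tree ( [Y0 b [Y0 b [Y0 [Y0 b] b]]] )]
  [Tree ( [Y0 b [Y0 [Y0 b [Y0 b]] b]] )]
  [Tree ( [Y0 b [Y0 [Y0 [Y0 b] b] b]] )]
  [Tree ( [Y0 [Y0 b [Y0 b [Y0 b]]] b] )]
  [Tree ( [Y0 [Y0 b [Y0 [Y0 b] b]] b] )]
  [Tree ( [Y0 [Y0 [Y0 b [Y0 b]] b] b] )]
  [Tree ( [Y0 [Y0 [Y0 [Y0 b] b] b] b] )]

8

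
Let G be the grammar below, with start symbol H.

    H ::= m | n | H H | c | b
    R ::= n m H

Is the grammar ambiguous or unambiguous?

Ambiguous

Witness: b b b

Derivation 1: H ⇒ H H ⇒ H H H ⇒ b H H ⇒ b b H ⇒ b b b
Derivation 2: H ⇒ H H ⇒ b H ⇒ b H H ⇒ b b H ⇒ b b b

Two distinct leftmost derivations for the same string.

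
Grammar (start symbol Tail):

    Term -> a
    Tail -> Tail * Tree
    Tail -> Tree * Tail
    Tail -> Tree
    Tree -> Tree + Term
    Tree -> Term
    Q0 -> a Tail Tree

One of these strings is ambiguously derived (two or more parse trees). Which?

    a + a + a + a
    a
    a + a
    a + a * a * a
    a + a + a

a + a + a + a: 1 tree
a: 1 tree
a + a: 1 tree
a + a * a * a: 4 trees
a + a + a: 1 tree

a + a * a * a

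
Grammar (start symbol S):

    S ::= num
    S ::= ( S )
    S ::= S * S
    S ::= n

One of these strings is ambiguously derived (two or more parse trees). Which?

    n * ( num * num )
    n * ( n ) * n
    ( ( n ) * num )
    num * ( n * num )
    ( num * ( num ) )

n * ( n ) * n

n * ( num * num ): 1 tree
n * ( n ) * n: 2 trees
( ( n ) * num ): 1 tree
num * ( n * num ): 1 tree
( num * ( num ) ): 1 tree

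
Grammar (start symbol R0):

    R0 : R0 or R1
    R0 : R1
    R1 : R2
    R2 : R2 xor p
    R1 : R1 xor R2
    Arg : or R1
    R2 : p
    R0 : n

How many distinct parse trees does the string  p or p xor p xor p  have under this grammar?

4

Parse trees for p or p xor p xor p:
  [R0 [R0 [R1 [R2 p]]] or [R1 [R2 [R2 [R2 p] xor p] xor p]]]
  [R0 [R0 [R1 [R2 p]]] or [R1 [R1 [R2 p]] xor [R2 [R2 p] xor p]]]
  [R0 [R0 [R1 [R2 p]]] or [R1 [R1 [R2 [R2 p] xor p]] xor [R2 p]]]
  [R0 [R0 [R1 [R2 p]]] or [R1 [R1 [R1 [R2 p]] xor [R2 p]] xor [R2 p]]]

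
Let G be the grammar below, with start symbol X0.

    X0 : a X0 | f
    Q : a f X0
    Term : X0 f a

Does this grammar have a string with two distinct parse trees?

Unambiguous

(Q, Term are unreachable from X0, so their rules don't affect L(X0).) Restricted to the reachable nonterminals, every rule has the form A → t or A → t B, and no two rules for the same A share a first terminal. The grammar encodes a DFA — one run per string.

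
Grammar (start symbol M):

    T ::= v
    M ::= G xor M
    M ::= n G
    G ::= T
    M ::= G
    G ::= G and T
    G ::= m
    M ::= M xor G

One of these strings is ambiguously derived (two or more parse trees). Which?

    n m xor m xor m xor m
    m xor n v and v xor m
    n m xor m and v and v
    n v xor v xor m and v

m xor n v and v xor m

n m xor m xor m xor m: 1 tree
m xor n v and v xor m: 2 trees
n m xor m and v and v: 1 tree
n v xor v xor m and v: 1 tree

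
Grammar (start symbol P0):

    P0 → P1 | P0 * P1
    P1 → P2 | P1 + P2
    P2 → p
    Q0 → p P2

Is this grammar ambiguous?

Unambiguous

(Q0 is unreachable from P0, so its rules don't affect L(P0).) The grammar is stratified — P0 handles '*' (left-recursive), P1 handles '+', P2 atoms. Each operator has a fixed associativity and precedence level, so every string has one parse.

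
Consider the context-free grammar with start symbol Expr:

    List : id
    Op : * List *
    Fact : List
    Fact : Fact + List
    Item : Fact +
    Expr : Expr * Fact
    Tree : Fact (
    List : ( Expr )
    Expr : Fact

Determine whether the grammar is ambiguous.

Unambiguous

(Op, Item, Tree are unreachable from Expr, so their rules don't affect L(Expr).) The grammar is stratified — Expr handles '*' (left-recursive), Fact handles '+', List atoms. Each operator has a fixed associativity and precedence level, so every string has one parse.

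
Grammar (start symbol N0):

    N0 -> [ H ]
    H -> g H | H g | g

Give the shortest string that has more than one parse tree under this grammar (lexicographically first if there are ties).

[ g g ]

length 3: no string has ≥2 trees
length 4: [ g g ] has 2 parse trees

Two derivations of [ g g ]:
  N0 ⇒ [ H ] ⇒ [ g H ] ⇒ [ g g ]
  N0 ⇒ [ H ] ⇒ [ H g ] ⇒ [ g g ]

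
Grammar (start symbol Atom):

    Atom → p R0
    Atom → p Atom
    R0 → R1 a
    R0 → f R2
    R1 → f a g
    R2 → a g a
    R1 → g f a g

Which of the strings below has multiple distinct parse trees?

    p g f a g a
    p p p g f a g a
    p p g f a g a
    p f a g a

p g f a g a: 1 tree
p p p g f a g a: 1 tree
p p g f a g a: 1 tree
p f a g a: 2 trees

p f a g a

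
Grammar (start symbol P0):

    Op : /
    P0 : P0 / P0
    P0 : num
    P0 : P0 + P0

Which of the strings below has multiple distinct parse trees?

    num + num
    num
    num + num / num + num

num + num: 1 tree
num: 1 tree
num + num / num + num: 5 trees

num + num / num + num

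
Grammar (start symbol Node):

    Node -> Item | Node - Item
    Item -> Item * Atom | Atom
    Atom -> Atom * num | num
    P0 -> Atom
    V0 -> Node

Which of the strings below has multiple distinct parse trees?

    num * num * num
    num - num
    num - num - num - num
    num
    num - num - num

num * num * num: 4 trees
num - num: 1 tree
num - num - num - num: 1 tree
num: 1 tree
num - num - num: 1 tree

num * num * num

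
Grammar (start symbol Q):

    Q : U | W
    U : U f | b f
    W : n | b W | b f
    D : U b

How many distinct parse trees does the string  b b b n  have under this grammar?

Parse trees for b b b n:
  [Q [W b [W b [W b [W n]]]]]

1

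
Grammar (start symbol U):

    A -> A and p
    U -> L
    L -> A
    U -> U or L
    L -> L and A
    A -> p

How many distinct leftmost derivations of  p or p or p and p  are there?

2

Parse trees for p or p or p and p:
  [U [U [U [L [A p]]] or [L [A p]]] or [L [A [A p] and p]]]
  [U [U [U [L [A p]]] or [L [A p]]] or [L [L [A p]] and [A p]]]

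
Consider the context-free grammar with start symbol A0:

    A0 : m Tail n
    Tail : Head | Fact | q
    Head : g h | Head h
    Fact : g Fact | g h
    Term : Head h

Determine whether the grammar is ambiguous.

Ambiguous

Witness: m g h n

Derivation 1: A0 ⇒ m Tail n ⇒ m Head n ⇒ m g h n
Derivation 2: A0 ⇒ m Tail n ⇒ m Fact n ⇒ m g h n

Two distinct leftmost derivations for the same string.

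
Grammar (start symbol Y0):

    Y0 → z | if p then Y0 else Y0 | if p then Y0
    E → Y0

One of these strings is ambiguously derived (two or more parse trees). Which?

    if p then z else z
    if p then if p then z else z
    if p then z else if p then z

if p then if p then z else z

if p then z else z: 1 tree
if p then if p then z else z: 2 trees
if p then z else if p then z: 1 tree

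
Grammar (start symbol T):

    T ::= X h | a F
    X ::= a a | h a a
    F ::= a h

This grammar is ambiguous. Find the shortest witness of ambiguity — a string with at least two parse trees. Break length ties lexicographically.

a a h

length 3: a a h has 2 parse trees

Two derivations of a a h:
  T ⇒ X h ⇒ a a h
  T ⇒ a F ⇒ a a h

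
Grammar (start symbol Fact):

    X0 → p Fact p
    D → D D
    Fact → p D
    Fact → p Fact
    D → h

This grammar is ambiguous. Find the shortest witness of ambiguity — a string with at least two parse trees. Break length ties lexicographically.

length 2: no string has ≥2 trees
length 3: no string has ≥2 trees
length 4: p h h h has 2 parse trees

Two derivations of p h h h:
  Fact ⇒ p D ⇒ p D D ⇒ p D D D ⇒ p h D D ⇒ p h h D ⇒ p h h h
  Fact ⇒ p D ⇒ p D D ⇒ p h D ⇒ p h D D ⇒ p h h D ⇒ p h h h

p h h h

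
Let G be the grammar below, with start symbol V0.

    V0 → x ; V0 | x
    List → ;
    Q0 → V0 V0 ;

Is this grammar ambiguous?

Unambiguous

Only V0 is reachable from V0; ignoring the rest: Right-recursive list with a separator: after each atom, whether the separator follows determines the rule. One parse per string.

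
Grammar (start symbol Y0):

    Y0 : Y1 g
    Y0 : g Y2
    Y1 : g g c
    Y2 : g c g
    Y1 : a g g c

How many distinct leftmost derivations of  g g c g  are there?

2

Parse trees for g g c g:
  [Y0 [Y1 g g c] g]
  [Y0 g [Y2 g c g]]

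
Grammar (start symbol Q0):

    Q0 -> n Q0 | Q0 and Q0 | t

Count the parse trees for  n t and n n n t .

2

Parse trees for n t and n n n t:
  [Q0 n [Q0 [Q0 t] and [Q0 n [Q0 n [Q0 n [Q0 t]]]]]]
  [Q0 [Q0 n [Q0 t]] and [Q0 n [Q0 n [Q0 n [Q0 t]]]]]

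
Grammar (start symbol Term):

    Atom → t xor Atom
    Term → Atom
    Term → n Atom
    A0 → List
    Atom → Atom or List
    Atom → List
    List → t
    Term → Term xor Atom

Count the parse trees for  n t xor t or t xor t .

3

Parse trees for n t xor t or t xor t:
  [Term [Term n [Atom t xor [Atom [Atom [List t]] or [List t]]]] xor [Atom [List t]]]
  [Term [Term n [Atom [Atom t xor [Atom [List t]]] or [List t]]] xor [Atom [List t]]]
  [Term [Term [Term n [Atom [List t]]] xor [Atom [Atom [List t]] or [List t]]] xor [Atom [List t]]]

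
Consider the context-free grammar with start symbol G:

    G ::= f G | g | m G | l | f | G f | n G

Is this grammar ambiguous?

Ambiguous

Witness: f f

Derivation 1: G ⇒ f G ⇒ f f
Derivation 2: G ⇒ G f ⇒ f f

Two distinct leftmost derivations for the same string.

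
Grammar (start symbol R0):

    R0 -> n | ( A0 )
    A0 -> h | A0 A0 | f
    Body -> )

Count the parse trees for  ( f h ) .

Parse trees for ( f h ):
  [R0 ( [A0 [A0 f] [A0 h]] )]

1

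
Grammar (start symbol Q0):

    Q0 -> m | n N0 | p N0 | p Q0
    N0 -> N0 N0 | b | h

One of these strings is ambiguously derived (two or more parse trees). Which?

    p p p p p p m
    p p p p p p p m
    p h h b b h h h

p p p p p p m: 1 tree
p p p p p p p m: 1 tree
p h h b b h h h: 132 trees

p h h b b h h h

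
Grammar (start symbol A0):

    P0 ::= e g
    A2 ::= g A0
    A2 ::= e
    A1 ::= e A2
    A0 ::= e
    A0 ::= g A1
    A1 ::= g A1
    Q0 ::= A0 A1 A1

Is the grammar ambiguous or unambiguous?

Unambiguous

(Q0, P0 are unreachable from A0, so their rules don't affect L(A0).) The reachable rules are right-linear with at most one rule per (nonterminal, next-terminal) pair. Each input token forces the next rule, so parsing is deterministic.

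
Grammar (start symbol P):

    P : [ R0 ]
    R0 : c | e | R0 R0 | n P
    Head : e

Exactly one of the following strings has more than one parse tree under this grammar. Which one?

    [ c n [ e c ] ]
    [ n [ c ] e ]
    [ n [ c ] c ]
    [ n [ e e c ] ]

[ c n [ e c ] ]: 1 tree
[ n [ c ] e ]: 1 tree
[ n [ c ] c ]: 1 tree
[ n [ e e c ] ]: 2 trees

[ n [ e e c ] ]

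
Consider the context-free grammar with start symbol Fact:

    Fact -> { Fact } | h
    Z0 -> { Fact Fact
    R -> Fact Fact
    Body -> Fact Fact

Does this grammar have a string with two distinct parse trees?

(Z0, R, Body are unreachable from Fact, so their rules don't affect L(Fact).) Each string is a nest of matched brackets around a single atom. An opening bracket forces the recursive rule; an atom forces the base rule.

Unambiguous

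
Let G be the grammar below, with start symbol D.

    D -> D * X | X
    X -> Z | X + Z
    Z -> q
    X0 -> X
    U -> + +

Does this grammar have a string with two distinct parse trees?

Unambiguous

(X0, U are unreachable from D, so their rules don't affect L(D).) D → D * X | X  ;  X → X + Z | Z  — a left-associative chain with Z at the bottom. Each string factors uniquely by precedence.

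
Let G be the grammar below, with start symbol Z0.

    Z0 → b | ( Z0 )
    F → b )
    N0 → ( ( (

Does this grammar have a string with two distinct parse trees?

Unambiguous

(F, N0 are unreachable from Z0, so their rules don't affect L(Z0).) Each string is a nest of matched brackets around a single atom. An opening bracket forces the recursive rule; an atom forces the base rule.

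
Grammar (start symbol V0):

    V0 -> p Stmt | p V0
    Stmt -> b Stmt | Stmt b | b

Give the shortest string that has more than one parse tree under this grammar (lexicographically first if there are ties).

length 2: no string has ≥2 trees
length 3: p b b has 2 parse trees

Two derivations of p b b:
  V0 ⇒ p Stmt ⇒ p b Stmt ⇒ p b b
  V0 ⇒ p Stmt ⇒ p Stmt b ⇒ p b b

p b b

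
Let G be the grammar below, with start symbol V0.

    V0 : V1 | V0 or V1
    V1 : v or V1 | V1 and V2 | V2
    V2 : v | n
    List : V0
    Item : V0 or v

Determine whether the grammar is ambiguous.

Ambiguous

Witness: v or n

Derivation 1: V0 ⇒ V1 ⇒ v or V1 ⇒ v or V2 ⇒ v or n
Derivation 2: V0 ⇒ V0 or V1 ⇒ V1 or V1 ⇒ V2 or V1 ⇒ v or V1 ⇒ v or V2 ⇒ v or n

Two distinct leftmost derivations for the same string.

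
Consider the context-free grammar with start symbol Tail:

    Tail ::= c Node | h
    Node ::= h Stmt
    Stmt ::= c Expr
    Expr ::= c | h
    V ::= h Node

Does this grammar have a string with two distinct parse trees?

Only Tail, Node, Stmt, Expr are reachable from Tail; ignoring the rest: The reachable rules are right-linear with at most one rule per (nonterminal, next-terminal) pair. Each input token forces the next rule, so parsing is deterministic.

Unambiguous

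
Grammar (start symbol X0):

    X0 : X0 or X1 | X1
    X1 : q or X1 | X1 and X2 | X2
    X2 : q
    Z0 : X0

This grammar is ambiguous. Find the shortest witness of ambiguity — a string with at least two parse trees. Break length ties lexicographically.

length 1: no string has ≥2 trees
length 3: q or q has 2 parse trees

Two derivations of q or q:
  X0 ⇒ X0 or X1 ⇒ X1 or X1 ⇒ X2 or X1 ⇒ q or X1 ⇒ q or X2 ⇒ q or q
  X0 ⇒ X1 ⇒ q or X1 ⇒ q or X2 ⇒ q or q

q or q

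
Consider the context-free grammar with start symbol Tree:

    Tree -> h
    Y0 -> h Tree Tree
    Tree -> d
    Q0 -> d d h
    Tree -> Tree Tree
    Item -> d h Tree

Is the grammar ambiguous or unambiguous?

Ambiguous

Witness: d d d

Derivation 1: Tree ⇒ Tree Tree ⇒ d Tree ⇒ d Tree Tree ⇒ d d Tree ⇒ d d d
Derivation 2: Tree ⇒ Tree Tree ⇒ Tree Tree Tree ⇒ d Tree Tree ⇒ d d Tree ⇒ d d d

Two distinct leftmost derivations for the same string.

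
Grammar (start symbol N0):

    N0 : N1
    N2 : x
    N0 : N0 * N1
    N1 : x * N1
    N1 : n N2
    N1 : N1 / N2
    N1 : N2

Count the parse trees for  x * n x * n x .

2

Parse trees for x * n x * n x:
  [N0 [N0 [N1 x * [N1 n [N2 x]]]] * [N1 n [N2 x]]]
  [N0 [N0 [N0 [N1 [N2 x]]] * [N1 n [N2 x]]] * [N1 n [N2 x]]]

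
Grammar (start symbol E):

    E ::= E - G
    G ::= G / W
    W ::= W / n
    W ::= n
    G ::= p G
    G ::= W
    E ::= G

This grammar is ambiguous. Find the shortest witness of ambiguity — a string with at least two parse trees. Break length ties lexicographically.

length 1: no string has ≥2 trees
length 2: no string has ≥2 trees
length 3: n / n has 2 parse trees

Two derivations of n / n:
  E ⇒ G ⇒ G / W ⇒ W / W ⇒ n / W ⇒ n / n
  E ⇒ G ⇒ W ⇒ W / n ⇒ n / n

n / n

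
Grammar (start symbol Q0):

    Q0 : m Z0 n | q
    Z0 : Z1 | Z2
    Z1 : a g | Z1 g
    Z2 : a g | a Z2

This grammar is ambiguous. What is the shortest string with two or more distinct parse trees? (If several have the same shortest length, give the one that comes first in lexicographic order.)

length 1: no string has ≥2 trees
length 4: m a g n has 2 parse trees

Two derivations of m a g n:
  Q0 ⇒ m Z0 n ⇒ m Z1 n ⇒ m a g n
  Q0 ⇒ m Z0 n ⇒ m Z2 n ⇒ m a g n

m a g n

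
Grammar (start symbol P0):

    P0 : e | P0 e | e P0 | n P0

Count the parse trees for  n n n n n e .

Parse trees for n n n n n e:
  [P0 n [P0 n [P0 n [P0 n [P0 n [P0 e]]]]]]

1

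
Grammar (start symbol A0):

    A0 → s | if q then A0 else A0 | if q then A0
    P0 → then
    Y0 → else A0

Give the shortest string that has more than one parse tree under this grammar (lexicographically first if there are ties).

length 1: no string has ≥2 trees
length 4: no string has ≥2 trees
length 6: no string has ≥2 trees
length 7: no string has ≥2 trees
length 9: if q then if q then s else s has 2 parse trees

Two derivations of if q then if q then s else s:
  A0 ⇒ if q then A0 else A0 ⇒ if q then if q then A0 else A0 ⇒ if q then if q then s else A0 ⇒ if q then if q then s else s
  A0 ⇒ if q then A0 ⇒ if q then if q then A0 else A0 ⇒ if q then if q then s else A0 ⇒ if q then if q then s else s

if q then if q then s else s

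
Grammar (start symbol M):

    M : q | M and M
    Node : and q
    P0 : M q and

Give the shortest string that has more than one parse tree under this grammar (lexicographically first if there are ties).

length 1: no string has ≥2 trees
length 3: no string has ≥2 trees
length 5: q and q and q has 2 parse trees

Two derivations of q and q and q:
  M ⇒ M and M ⇒ q and M ⇒ q and M and M ⇒ q and q and M ⇒ q and q and q
  M ⇒ M and M ⇒ M and M and M ⇒ q and M and M ⇒ q and q and M ⇒ q and q and q

q and q and q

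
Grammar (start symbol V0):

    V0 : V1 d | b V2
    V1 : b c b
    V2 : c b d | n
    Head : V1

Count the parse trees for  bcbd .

2

Parse trees for bcbd:
  [V0 [V1 b c b] d]
  [V0 b [V2 c b d]]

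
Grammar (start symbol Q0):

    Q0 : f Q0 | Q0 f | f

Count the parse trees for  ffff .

8

Parse trees for ffff:
  [Q0 f [Q0 f [Q0 f [Q0 f]]]]
  [Q0 f [Q0 f [Q0 [Q0 f] f]]]
  [Q0 f [Q0 [Q0 f [Q0 f]] f]]
  [Q0 f [Q0 [Q0 [Q0 f] f] f]]
  [Q0 [Q0 f [Q0 f [Q0 f]]] f]
  [Q0 [Q0 f [Q0 [Q0 f] f]] f]
  [Q0 [Q0 [Q0 f [Q0 f]] f] f]
  [Q0 [Q0 [Q0 [Q0 f] f] f] f]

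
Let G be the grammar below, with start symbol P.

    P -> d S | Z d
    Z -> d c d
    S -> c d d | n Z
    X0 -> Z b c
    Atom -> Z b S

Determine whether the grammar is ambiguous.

Ambiguous

Witness: d c d d

Derivation 1: P ⇒ d S ⇒ d c d d
Derivation 2: P ⇒ Z d ⇒ d c d d

Two distinct leftmost derivations for the same string.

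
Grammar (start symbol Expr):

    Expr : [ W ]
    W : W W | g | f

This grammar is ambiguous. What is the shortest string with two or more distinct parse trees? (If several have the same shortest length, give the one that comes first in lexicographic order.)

length 3: no string has ≥2 trees
length 4: no string has ≥2 trees
length 5: [ f f f ] has 2 parse trees

Two derivations of [ f f f ]:
  Expr ⇒ [ W ] ⇒ [ W W ] ⇒ [ W W W ] ⇒ [ f W W ] ⇒ [ f f W ] ⇒ [ f f f ]
  Expr ⇒ [ W ] ⇒ [ W W ] ⇒ [ f W ] ⇒ [ f W W ] ⇒ [ f f W ] ⇒ [ f f f ]

[ f f f ]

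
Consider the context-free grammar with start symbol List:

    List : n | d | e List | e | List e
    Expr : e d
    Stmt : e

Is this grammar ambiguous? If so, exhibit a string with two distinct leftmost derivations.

Witness: e e

Derivation 1: List ⇒ e List ⇒ e e
Derivation 2: List ⇒ List e ⇒ e e

Two distinct leftmost derivations for the same string.

Ambiguous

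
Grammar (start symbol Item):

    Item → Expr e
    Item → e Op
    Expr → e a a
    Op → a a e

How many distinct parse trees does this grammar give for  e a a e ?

Parse trees for e a a e:
  [Item [Expr e a a] e]
  [Item e [Op a a e]]

2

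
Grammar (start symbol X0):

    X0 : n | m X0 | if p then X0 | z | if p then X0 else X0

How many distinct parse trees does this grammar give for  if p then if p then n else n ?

2

Parse trees for if p then if p then n else n:
  [X0 if p then [X0 if p then [X0 n] else [X0 n]]]
  [X0 if p then [X0 if p then [X0 n]] else [X0 n]]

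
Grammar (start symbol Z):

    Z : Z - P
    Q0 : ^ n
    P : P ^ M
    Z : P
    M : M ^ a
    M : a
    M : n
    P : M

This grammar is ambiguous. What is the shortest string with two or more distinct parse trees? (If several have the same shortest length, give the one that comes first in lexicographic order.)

length 1: no string has ≥2 trees
length 3: a ^ a has 2 parse trees

Two derivations of a ^ a:
  Z ⇒ P ⇒ P ^ M ⇒ M ^ M ⇒ a ^ M ⇒ a ^ a
  Z ⇒ P ⇒ M ⇒ M ^ a ⇒ a ^ a

a ^ a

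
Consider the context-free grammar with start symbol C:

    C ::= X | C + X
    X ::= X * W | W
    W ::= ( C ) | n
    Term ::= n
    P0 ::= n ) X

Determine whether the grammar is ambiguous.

Unambiguous

Only C, X, W are reachable from C; ignoring the rest: C → C + X | X  ;  X → X * W | W  — a left-associative chain with W at the bottom. Each string factors uniquely by precedence.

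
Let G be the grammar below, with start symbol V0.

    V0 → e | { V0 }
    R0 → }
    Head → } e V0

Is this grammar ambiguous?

Unambiguous

Only V0 is reachable from V0; ignoring the rest: L(V0) is { openⁿ atom closeⁿ : n ≥ 0 }. The bracket depth fixes n, and the derivation is forced at every step.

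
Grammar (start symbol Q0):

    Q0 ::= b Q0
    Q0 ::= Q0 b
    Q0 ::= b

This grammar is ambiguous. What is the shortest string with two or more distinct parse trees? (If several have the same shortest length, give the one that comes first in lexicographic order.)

length 1: no string has ≥2 trees
length 2: b b has 2 parse trees

Two derivations of b b:
  Q0 ⇒ b Q0 ⇒ b b
  Q0 ⇒ Q0 b ⇒ b b

b b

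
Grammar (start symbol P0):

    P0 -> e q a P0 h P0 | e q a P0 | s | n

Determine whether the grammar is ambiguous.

Ambiguous

Witness: e q a e q a n h n

Derivation 1: P0 ⇒ e q a P0 h P0 ⇒ e q a e q a P0 h P0 ⇒ e q a e q a n h P0 ⇒ e q a e q a n h n
Derivation 2: P0 ⇒ e q a P0 ⇒ e q a e q a P0 h P0 ⇒ e q a e q a n h P0 ⇒ e q a e q a n h n

Two distinct leftmost derivations for the same string.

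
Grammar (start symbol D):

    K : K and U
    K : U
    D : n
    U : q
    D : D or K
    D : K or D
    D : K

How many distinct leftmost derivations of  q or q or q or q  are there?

8

Parse trees for q or q or q or q:
  [D [D [D [D [K [U q]]] or [K [U q]]] or [K [U q]]] or [K [U q]]]
  [D [D [D [K [U q]] or [D [K [U q]]]] or [K [U q]]] or [K [U q]]]
  [D [D [K [U q]] or [D [D [K [U q]]] or [K [U q]]]] or [K [U q]]]
  [D [D [K [U q]] or [D [K [U q]] or [D [K [U q]]]]] or [K [U q]]]
  [D [K [U q]] or [D [D [D [K [U q]]] or [K [U q]]] or [K [U q]]]]
  [D [K [U q]] or [D [D [K [U q]] or [D [K [U q]]]] or [K [U q]]]]
  [D [K [U q]] or [D [K [U q]] or [D [D [K [U q]]] or [K [U q]]]]]
  [D [K [U q]] or [D [K [U q]] or [D [K [U q]] or [D [K [U q]]]]]]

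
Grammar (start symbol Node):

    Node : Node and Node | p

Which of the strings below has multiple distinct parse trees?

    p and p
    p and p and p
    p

p and p: 1 tree
p and p and p: 2 trees
p: 1 tree

p and p and p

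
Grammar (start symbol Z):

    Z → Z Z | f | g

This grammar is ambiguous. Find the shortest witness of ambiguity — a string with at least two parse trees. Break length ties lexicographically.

length 1: no string has ≥2 trees
length 2: no string has ≥2 trees
length 3: f f f has 2 parse trees

Two derivations of f f f:
  Z ⇒ Z Z ⇒ Z Z Z ⇒ f Z Z ⇒ f f Z ⇒ f f f
  Z ⇒ Z Z ⇒ f Z ⇒ f Z Z ⇒ f f Z ⇒ f f f

f f f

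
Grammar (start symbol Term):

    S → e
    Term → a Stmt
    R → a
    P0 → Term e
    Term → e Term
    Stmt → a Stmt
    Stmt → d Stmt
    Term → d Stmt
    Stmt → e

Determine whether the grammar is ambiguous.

Unambiguous

(P0, R, S are unreachable from Term, so their rules don't affect L(Term).) The reachable rules are right-linear with at most one rule per (nonterminal, next-terminal) pair. Each input token forces the next rule, so parsing is deterministic.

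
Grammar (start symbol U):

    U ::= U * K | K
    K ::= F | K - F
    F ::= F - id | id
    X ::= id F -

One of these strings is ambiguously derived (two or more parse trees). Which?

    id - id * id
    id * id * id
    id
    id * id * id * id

id - id * id

id - id * id: 2 trees
id * id * id: 1 tree
id: 1 tree
id * id * id * id: 1 tree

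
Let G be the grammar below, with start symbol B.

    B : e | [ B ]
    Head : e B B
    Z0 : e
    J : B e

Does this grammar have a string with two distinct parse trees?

Unambiguous

Only B is reachable from B; ignoring the rest: L(B) is { openⁿ atom closeⁿ : n ≥ 0 }. The bracket depth fixes n, and the derivation is forced at every step.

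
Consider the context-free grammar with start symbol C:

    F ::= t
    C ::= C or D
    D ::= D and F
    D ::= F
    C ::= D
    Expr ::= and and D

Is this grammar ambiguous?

Unambiguous

(Expr is unreachable from C, so its rules don't affect L(C).) The grammar is stratified — C handles 'or' (left-recursive), D handles 'and', F atoms. Each operator has a fixed associativity and precedence level, so every string has one parse.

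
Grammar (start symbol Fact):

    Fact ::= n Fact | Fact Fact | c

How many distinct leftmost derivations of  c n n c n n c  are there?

4

Parse trees for c n n c n n c:
  [Fact [Fact c] [Fact n [Fact n [Fact [Fact c] [Fact n [Fact n [Fact c]]]]]]]
  [Fact [Fact c] [Fact n [Fact [Fact n [Fact c]] [Fact n [Fact n [Fact c]]]]]]
  [Fact [Fact c] [Fact [Fact n [Fact n [Fact c]]] [Fact n [Fact n [Fact c]]]]]
  [Fact [Fact [Fact c] [Fact n [Fact n [Fact c]]]] [Fact n [Fact n [Fact c]]]]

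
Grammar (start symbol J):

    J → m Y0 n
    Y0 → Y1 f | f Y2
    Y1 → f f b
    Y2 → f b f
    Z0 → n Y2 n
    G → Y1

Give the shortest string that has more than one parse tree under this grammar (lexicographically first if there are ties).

m f f b f n

length 6: m f f b f n has 2 parse trees

Two derivations of m f f b f n:
  J ⇒ m Y0 n ⇒ m Y1 f n ⇒ m f f b f n
  J ⇒ m Y0 n ⇒ m f Y2 n ⇒ m f f b f n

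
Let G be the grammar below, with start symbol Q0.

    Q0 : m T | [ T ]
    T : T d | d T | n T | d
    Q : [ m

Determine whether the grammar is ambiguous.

Ambiguous

Witness: m d d

Derivation 1: Q0 ⇒ m T ⇒ m T d ⇒ m d d
Derivation 2: Q0 ⇒ m T ⇒ m d T ⇒ m d d

Two distinct leftmost derivations for the same string.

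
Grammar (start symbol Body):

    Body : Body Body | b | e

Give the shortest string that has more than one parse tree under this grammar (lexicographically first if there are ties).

b b b

length 1: no string has ≥2 trees
length 2: no string has ≥2 trees
length 3: b b b has 2 parse trees

Two derivations of b b b:
  Body ⇒ Body Body ⇒ Body Body Body ⇒ b Body Body ⇒ b b Body ⇒ b b b
  Body ⇒ Body Body ⇒ b Body ⇒ b Body Body ⇒ b b Body ⇒ b b b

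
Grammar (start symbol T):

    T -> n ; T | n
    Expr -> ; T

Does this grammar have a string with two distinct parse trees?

Only T is reachable from T; ignoring the rest: The reachable grammar is A → atom sep A | atom. Each atom is followed by either the separator (recurse) or end-of-string (stop) — no choice point.

Unambiguous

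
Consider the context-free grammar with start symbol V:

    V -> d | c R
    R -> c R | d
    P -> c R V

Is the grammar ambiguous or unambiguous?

Unambiguous

Only V, R are reachable from V; ignoring the rest: Each reachable nonterminal has at most one production per leading terminal, and all productions are right-linear; the derivation is determined token-by-token.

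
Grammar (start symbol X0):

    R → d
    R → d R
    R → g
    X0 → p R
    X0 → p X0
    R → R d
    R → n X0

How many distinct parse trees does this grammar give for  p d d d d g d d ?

15

Parse trees for p d d d d g d d (showing first 6 of 15):
  [X0 p [R d [R d [R d [R d [R [R [R g] d] d]]]]]]
  [X0 p [R d [R d [R d [R [R d [R [R g] d]] d]]]]]
  [X0 p [R d [R d [R d [R [R [R d [R g]] d] d]]]]]
  [X0 p [R d [R d [R [R d [R d [R [R g] d]]] d]]]]
  [X0 p [R d [R d [R [R d [R [R d [R g]] d]] d]]]]
  [X0 p [R d [R d [R [R [R d [R d [R g]]] d] d]]]]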